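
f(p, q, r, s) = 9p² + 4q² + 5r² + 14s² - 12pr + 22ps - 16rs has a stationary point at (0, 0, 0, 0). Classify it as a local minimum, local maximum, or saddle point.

The Hessian at the origin is H = [[18, 0, -12, 22], [0, 8, 0, 0], [-12, 0, 10, -16], [22, 0, -16, 28]].
An LDLᵀ factorisation of H has diagonal entries 18, 8, 2, 2/9.
That gives 4 positive pivots.
H is positive definite, so the origin is a strict local minimum.

local minimum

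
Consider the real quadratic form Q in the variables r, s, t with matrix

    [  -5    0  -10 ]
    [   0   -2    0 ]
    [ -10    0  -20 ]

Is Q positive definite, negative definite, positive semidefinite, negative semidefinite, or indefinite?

Applying the same elementary operations to the rows and columns of A produces a congruent diagonal matrix with entries -5, -2, 0.
So there are 2 negative, 1 zero pivots.
Hence Q is negative semidefinite.

negative semidefinite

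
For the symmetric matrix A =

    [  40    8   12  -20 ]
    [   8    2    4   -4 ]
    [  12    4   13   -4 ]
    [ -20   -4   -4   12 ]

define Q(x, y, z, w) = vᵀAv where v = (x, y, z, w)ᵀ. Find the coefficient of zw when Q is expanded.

-8

The coefficient of zw is A[3,4] + A[4,3] = 2·(-4) = -8.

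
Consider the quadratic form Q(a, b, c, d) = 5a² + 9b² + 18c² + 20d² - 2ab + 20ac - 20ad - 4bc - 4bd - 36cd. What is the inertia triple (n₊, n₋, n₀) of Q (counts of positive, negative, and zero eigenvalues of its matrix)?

The associated matrix is A = [[5, -1, 10, -10], [-1, 9, -2, -2], [10, -2, 18, -18], [-10, -2, -18, 20]].
Applying the same elementary operations to the rows and columns of A produces a congruent diagonal matrix with entries 5, 44/5, -2, 2/11.
Counting signs: 3 positive, 1 negative.

(3, 1, 0)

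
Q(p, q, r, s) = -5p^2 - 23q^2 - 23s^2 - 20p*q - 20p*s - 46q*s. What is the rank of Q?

The associated matrix is A = [[-5, -10, 0, -10], [-10, -23, 0, -23], [0, 0, 0, 0], [-10, -23, 0, -23]].
Symmetric row and column elimination reduces A to a congruent diagonal form with pivots -5, -3, 0, 0.
Counting signs: 2 negative, 2 zero.
The rank is the number of nonzero pivots: 2.

2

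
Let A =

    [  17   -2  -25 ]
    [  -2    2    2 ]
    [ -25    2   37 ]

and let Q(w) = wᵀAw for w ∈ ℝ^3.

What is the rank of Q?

3

Applying the same elementary operations to the rows and columns of A produces a congruent diagonal matrix with entries 17, 30/17, -4/15.
That gives 2 positive, 1 negative pivots.
The rank is the number of nonzero pivots: 3.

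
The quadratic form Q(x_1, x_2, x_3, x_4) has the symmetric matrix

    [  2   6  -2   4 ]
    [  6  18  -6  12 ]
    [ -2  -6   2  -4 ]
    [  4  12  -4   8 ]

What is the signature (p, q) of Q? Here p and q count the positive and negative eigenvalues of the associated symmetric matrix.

Symmetric row and column elimination reduces A to a congruent diagonal form with pivots 2, 0, 0, 0.
So there are 1 positive, 3 zero pivots.

(1, 0)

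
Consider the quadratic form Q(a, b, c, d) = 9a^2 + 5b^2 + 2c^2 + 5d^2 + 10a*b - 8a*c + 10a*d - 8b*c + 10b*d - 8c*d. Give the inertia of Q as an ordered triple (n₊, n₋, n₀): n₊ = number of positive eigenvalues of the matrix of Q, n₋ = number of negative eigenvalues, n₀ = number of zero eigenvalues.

The associated matrix is A = [[9, 5, -4, 5], [5, 5, -4, 5], [-4, -4, 2, -4], [5, 5, -4, 5]].
Row-reducing A symmetrically gives the diagonal entries 9, 20/9, -6/5, 0.
Counting signs: 2 positive, 1 negative, 1 zero.

(2, 1, 1)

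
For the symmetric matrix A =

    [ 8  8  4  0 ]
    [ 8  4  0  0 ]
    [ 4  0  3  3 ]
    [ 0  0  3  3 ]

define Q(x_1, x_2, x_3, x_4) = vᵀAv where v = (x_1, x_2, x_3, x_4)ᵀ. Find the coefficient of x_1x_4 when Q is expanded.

The coefficient of x_1x_4 is A[1,4] + A[4,1] = 2·0 = 0.

0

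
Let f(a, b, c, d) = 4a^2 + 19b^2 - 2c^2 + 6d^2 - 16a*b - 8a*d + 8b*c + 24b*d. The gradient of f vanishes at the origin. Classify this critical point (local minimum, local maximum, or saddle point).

saddle point

The Hessian at the origin is H = [[8, -16, 0, -8], [-16, 38, 8, 24], [0, 8, -4, 0], [-8, 24, 0, 12]].
An LDLᵀ factorisation of H has diagonal entries 8, 6, -44/3, 12/11.
So there are 3 positive, 1 negative pivots.
H is indefinite, so the origin is a saddle point.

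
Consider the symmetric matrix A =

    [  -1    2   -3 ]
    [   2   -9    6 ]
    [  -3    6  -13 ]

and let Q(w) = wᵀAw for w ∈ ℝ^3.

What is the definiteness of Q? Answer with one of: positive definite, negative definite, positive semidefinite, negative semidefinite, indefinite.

negative definite

Symmetric row and column elimination reduces A to a congruent diagonal form with pivots -1, -5, -4.
That gives 3 negative pivots.
Hence Q is negative definite.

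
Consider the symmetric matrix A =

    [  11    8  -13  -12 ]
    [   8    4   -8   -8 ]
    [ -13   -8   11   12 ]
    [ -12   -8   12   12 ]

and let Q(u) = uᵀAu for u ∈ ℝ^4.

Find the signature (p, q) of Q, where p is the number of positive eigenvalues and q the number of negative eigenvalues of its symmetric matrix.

(1, 2)

Congruent diagonalization of A (simultaneous row and column reduction) yields pivots 11, -20/11, -16/5, 0.
So there are 1 positive, 2 negative, 1 zero pivots.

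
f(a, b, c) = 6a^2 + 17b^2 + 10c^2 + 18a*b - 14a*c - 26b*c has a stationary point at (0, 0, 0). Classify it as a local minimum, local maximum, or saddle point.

The Hessian at the origin is H = [[12, 18, -14], [18, 34, -26], [-14, -26, 20]].
An LDLᵀ factorisation of H has diagonal entries 12, 7, 2/21.
So there are 3 positive pivots.
H is positive definite, so the origin is a strict local minimum.

local minimum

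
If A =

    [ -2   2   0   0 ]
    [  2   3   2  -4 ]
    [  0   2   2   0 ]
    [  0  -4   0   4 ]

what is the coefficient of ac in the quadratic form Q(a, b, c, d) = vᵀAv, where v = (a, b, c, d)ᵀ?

0

The coefficient of ac is A[1,3] + A[3,1] = 2·0 = 0.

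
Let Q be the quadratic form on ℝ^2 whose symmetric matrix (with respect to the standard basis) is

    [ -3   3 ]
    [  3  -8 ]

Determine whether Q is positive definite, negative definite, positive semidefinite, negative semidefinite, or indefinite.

negative definite

Leading principal minors: Δ_1 = -3, Δ_2 = 15.
The signs alternate starting with Δ_1 < 0, so by Sylvester's criterion Q is negative definite.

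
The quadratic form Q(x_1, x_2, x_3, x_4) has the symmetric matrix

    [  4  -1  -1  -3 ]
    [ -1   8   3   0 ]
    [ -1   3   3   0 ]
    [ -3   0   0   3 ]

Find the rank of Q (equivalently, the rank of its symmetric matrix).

Symmetric row and column elimination reduces A to a congruent diagonal form with pivots 4, 31/4, 55/31, 6/11.
That gives 4 positive pivots.
The rank is the number of nonzero pivots: 4.

4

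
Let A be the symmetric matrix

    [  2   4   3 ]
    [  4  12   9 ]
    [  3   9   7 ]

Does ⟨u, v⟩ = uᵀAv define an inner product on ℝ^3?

yes

Leading principal minors: Δ_1 = 2, Δ_2 = 8, Δ_3 = 2.
All leading principal minors are positive, so by Sylvester's criterion Q is positive definite.
⟨·,·⟩ is an inner product exactly when A is positive definite.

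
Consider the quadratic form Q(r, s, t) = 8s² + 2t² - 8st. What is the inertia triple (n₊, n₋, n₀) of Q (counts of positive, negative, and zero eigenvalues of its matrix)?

(1, 0, 2)

The associated matrix is A = [[0, 0, 0], [0, 8, -4], [0, -4, 2]].
Symmetric row and column elimination reduces A to a congruent diagonal form with pivots 0, 8, 0.
So there are 1 positive, 2 zero pivots.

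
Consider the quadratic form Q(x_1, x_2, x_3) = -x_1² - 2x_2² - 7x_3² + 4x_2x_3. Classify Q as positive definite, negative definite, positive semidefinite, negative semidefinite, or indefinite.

The symmetric matrix of Q is A = [[-1, 0, 0], [0, -2, 2], [0, 2, -7]].
Leading principal minors: Δ_1 = -1, Δ_2 = 2, Δ_3 = -10.
The signs alternate starting with Δ_1 < 0, so by Sylvester's criterion Q is negative definite.

negative definite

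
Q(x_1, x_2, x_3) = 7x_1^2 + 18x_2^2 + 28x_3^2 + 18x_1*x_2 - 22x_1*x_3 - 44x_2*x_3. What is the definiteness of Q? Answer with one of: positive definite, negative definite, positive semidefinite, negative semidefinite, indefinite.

positive definite

The symmetric matrix is A = [[7, 9, -11], [9, 18, -22], [-11, -22, 28]].
Symmetric row and column elimination reduces A to a congruent diagonal form with pivots 7, 45/7, 10/9.
That gives 3 positive pivots.
Hence Q is positive definite.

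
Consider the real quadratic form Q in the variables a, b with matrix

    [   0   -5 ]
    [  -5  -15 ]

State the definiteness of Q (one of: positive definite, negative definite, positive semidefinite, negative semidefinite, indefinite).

indefinite

For the 2×2 matrix [[0, -5], [-5, -15]]: det = 0·-15 − (-5)² = -25, trace = -15.
det < 0 so the eigenvalues have opposite signs; the form is indefinite.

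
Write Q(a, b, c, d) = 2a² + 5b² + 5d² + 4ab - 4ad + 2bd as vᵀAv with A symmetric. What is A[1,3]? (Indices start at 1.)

0

The coefficient of a·c in Q is 0. For a symmetric A this equals A[1,3] + A[3,1] = 2·A[1,3].
So A[1,3] = 0/2 = 0.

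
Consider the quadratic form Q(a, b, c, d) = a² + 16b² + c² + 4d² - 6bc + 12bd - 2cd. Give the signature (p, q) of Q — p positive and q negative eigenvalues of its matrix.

The symmetric matrix is A = [[1, 0, 0, 0], [0, 16, -3, 6], [0, -3, 1, -1], [0, 6, -1, 4]].
Row-reducing A symmetrically gives the diagonal entries 1, 16, 7/16, 12/7.
Counting signs: 4 positive.

(4, 0)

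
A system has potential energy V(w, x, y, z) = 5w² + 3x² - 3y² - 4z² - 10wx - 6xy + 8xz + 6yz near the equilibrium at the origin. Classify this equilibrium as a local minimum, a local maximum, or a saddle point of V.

saddle point

The Hessian at the origin is H = [[10, -10, 0, 0], [-10, 6, -6, 8], [0, -6, -6, 6], [0, 8, 6, -8]].
An LDLᵀ factorisation of H has diagonal entries 10, -4, 3, -4.
That gives 2 positive, 2 negative pivots.
H is indefinite, so the origin is a saddle point.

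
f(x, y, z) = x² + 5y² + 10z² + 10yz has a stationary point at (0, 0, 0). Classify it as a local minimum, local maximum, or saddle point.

local minimum

The Hessian at the origin is H = [[2, 0, 0], [0, 10, 10], [0, 10, 20]].
Congruent diagonalization of H (simultaneous row and column reduction) yields pivots 2, 10, 10.
Counting signs: 3 positive.
H is positive definite, so the origin is a strict local minimum.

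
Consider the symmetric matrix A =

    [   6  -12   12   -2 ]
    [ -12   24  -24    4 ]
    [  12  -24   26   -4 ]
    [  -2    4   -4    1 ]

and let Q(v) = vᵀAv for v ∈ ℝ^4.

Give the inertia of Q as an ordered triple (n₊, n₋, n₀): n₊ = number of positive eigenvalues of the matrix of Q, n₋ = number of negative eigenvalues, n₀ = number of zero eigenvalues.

Applying the same elementary operations to the rows and columns of A produces a congruent diagonal matrix with entries 6, 0, 2, 1/3.
So there are 3 positive, 1 zero pivots.

(3, 0, 1)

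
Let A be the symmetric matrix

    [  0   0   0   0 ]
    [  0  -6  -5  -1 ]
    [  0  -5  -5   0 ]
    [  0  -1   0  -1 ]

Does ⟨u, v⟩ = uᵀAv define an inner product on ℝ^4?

no

Applying the same elementary operations to the rows and columns of A produces a congruent diagonal matrix with entries 0, -6, -5/6, 0.
So there are 2 negative, 2 zero pivots.
Hence Q is negative semidefinite.
⟨·,·⟩ is an inner product exactly when A is positive definite.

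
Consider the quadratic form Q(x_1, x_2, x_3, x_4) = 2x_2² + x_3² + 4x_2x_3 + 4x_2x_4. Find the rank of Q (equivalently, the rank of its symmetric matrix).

The associated matrix is A = [[0, 0, 0, 0], [0, 2, 2, 2], [0, 2, 1, 0], [0, 2, 0, 0]].
Congruent diagonalization of A (simultaneous row and column reduction) yields pivots 0, 2, -1, 2.
That gives 2 positive, 1 negative, 1 zero pivots.
The rank is the number of nonzero pivots: 3.

3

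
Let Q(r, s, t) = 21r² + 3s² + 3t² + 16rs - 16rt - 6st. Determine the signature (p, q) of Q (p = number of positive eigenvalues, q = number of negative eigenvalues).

The symmetric matrix is A = [[21, 8, -8], [8, 3, -3], [-8, -3, 3]].
Row-reducing A symmetrically gives the diagonal entries 21, -1/21, 0.
That gives 1 positive, 1 negative, 1 zero pivots.

(1, 1)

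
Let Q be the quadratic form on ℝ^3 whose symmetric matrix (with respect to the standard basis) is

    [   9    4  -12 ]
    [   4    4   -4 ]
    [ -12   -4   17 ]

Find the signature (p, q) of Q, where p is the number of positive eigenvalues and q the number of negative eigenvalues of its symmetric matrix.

(3, 0)

Congruent diagonalization of A (simultaneous row and column reduction) yields pivots 9, 20/9, 1/5.
That gives 3 positive pivots.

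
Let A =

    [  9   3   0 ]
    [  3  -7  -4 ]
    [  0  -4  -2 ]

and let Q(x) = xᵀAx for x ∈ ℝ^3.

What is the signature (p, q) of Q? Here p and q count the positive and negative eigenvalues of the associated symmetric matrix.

(1, 1)

Row-reducing A symmetrically gives the diagonal entries 9, -8, 0.
Counting signs: 1 positive, 1 negative, 1 zero.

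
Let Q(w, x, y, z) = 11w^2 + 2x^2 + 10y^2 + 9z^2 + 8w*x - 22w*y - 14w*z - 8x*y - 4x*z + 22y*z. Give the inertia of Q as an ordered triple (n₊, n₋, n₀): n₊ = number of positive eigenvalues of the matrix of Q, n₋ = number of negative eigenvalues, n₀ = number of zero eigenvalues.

The symmetric matrix is A = [[11, 4, -11, -7], [4, 2, -4, -2], [-11, -4, 10, 11], [-7, -2, 11, 9]].
Row-reducing A symmetrically gives the diagonal entries 11, 6/11, -1, 20.
That gives 3 positive, 1 negative pivots.

(3, 1, 0)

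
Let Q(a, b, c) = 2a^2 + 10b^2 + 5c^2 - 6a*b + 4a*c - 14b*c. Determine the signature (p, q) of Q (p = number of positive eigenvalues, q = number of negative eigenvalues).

Write A = [[2, -3, 2], [-3, 10, -7], [2, -7, 5]].
Symmetric row and column elimination reduces A to a congruent diagonal form with pivots 2, 11/2, 1/11.
So there are 3 positive pivots.

(3, 0)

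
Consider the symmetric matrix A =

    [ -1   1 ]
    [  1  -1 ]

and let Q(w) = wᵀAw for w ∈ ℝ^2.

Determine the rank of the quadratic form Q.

1

Applying the same elementary operations to the rows and columns of A produces a congruent diagonal matrix with entries -1, 0.
So there are 1 negative, 1 zero pivots.
The rank is the number of nonzero pivots: 1.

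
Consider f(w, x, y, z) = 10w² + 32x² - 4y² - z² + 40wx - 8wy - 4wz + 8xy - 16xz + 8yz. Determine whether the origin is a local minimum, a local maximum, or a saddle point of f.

saddle point

The Hessian at the origin is H = [[20, 40, -8, -4], [40, 64, 8, -16], [-8, 8, -8, 8], [-4, -16, 8, -2]].
An LDLᵀ factorisation of H has diagonal entries 20, -16, 124/5, -2/31.
So there are 2 positive, 2 negative pivots.
H is indefinite, so the origin is a saddle point.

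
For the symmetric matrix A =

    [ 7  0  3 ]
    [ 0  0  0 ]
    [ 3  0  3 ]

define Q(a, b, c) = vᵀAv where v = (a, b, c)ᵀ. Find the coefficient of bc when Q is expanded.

The coefficient of bc is A[2,3] + A[3,2] = 2·0 = 0.

0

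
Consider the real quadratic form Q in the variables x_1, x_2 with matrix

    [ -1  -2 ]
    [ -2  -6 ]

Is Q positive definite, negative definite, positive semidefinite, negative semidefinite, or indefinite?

negative definite

Leading principal minors: Δ_1 = -1, Δ_2 = 2.
The signs alternate starting with Δ_1 < 0, so by Sylvester's criterion Q is negative definite.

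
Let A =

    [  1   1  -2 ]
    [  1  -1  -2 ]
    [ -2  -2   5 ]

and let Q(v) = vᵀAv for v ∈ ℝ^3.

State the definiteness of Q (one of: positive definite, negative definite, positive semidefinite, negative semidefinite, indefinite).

Congruent diagonalization of A (simultaneous row and column reduction) yields pivots 1, -2, 1.
Counting signs: 2 positive, 1 negative.
Hence Q is indefinite.

indefinite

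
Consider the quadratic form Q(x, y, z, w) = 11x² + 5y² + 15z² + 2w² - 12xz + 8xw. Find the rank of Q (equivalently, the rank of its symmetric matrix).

4

The symmetric matrix is A = [[11, 0, -6, 4], [0, 5, 0, 0], [-6, 0, 15, 0], [4, 0, 0, 2]].
Applying the same elementary operations to the rows and columns of A produces a congruent diagonal matrix with entries 11, 5, 129/11, 6/43.
That gives 4 positive pivots.
The rank is the number of nonzero pivots: 4.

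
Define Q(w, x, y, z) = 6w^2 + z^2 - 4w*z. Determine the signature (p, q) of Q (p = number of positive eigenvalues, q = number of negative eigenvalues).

(2, 0)

The associated matrix is A = [[6, 0, 0, -2], [0, 0, 0, 0], [0, 0, 0, 0], [-2, 0, 0, 1]].
Row-reducing A symmetrically gives the diagonal entries 6, 0, 0, 1/3.
That gives 2 positive, 2 zero pivots.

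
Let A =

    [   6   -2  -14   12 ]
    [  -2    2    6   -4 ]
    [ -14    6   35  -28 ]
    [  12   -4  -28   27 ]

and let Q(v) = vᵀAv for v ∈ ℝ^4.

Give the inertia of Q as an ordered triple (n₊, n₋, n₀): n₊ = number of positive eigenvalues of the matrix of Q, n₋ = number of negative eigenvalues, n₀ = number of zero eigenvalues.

(4, 0, 0)

An LDLᵀ factorisation of A has diagonal entries 6, 4/3, 1, 3.
Counting signs: 4 positive.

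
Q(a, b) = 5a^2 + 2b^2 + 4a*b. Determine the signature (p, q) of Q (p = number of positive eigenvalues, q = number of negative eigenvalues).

Write A = [[5, 2], [2, 2]].
Row-reducing A symmetrically gives the diagonal entries 5, 6/5.
So there are 2 positive pivots.

(2, 0)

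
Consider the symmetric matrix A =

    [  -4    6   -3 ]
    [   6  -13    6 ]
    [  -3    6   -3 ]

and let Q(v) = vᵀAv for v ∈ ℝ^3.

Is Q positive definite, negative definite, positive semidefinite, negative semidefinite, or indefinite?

negative definite

Applying the same elementary operations to the rows and columns of A produces a congruent diagonal matrix with entries -4, -4, -3/16.
So there are 3 negative pivots.
Hence Q is negative definite.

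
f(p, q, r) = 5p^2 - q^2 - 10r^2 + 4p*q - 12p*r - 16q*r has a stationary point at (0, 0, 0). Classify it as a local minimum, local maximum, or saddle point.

The Hessian at the origin is H = [[10, 4, -12], [4, -2, -16], [-12, -16, -20]].
An LDLᵀ factorisation of H has diagonal entries 10, -18/5, 4/9.
So there are 2 positive, 1 negative pivots.
H is indefinite, so the origin is a saddle point.

saddle point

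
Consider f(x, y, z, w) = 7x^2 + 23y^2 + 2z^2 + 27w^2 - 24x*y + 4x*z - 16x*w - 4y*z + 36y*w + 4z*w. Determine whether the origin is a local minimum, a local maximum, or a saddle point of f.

The Hessian at the origin is H = [[14, -24, 4, -16], [-24, 46, -4, 36], [4, -4, 4, 4], [-16, 36, 4, 54]].
An LDLᵀ factorisation of H has diagonal entries 14, 34/7, 20/17, 10.
That gives 4 positive pivots.
H is positive definite, so the origin is a strict local minimum.

local minimum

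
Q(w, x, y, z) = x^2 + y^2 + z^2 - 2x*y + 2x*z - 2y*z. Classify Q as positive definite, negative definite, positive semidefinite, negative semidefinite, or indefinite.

positive semidefinite

The symmetric matrix is A = [[0, 0, 0, 0], [0, 1, -1, 1], [0, -1, 1, -1], [0, 1, -1, 1]].
Symmetric row and column elimination reduces A to a congruent diagonal form with pivots 0, 1, 0, 0.
Counting signs: 1 positive, 3 zero.
Hence Q is positive semidefinite.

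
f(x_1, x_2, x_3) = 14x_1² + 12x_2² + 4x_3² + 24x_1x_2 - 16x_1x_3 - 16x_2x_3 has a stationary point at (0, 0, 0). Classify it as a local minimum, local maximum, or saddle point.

saddle point

The Hessian at the origin is H = [[28, 24, -16], [24, 24, -16], [-16, -16, 8]].
An LDLᵀ factorisation of H has diagonal entries 28, 24/7, -8/3.
Counting signs: 2 positive, 1 negative.
H is indefinite, so the origin is a saddle point.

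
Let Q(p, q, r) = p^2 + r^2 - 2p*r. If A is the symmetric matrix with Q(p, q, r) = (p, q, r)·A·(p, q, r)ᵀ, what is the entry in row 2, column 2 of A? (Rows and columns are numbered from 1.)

0

The coefficient of q^2 in Q is 0, and that is exactly A[2,2].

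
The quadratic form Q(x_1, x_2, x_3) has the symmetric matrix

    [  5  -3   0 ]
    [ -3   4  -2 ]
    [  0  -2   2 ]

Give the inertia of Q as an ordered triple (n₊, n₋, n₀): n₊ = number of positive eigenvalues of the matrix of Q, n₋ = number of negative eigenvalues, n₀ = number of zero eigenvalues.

An LDLᵀ factorisation of A has diagonal entries 5, 11/5, 2/11.
Counting signs: 3 positive.

(3, 0, 0)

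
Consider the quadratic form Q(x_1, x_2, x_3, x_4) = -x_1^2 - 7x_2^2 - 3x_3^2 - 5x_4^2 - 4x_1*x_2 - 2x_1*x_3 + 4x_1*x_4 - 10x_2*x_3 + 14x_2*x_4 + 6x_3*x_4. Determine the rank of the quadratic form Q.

4

Write A = [[-1, -2, -1, 2], [-2, -7, -5, 7], [-1, -5, -3, 3], [2, 7, 3, -5]].
An LDLᵀ factorisation of A has diagonal entries -1, -3, 1, -2.
So there are 1 positive, 3 negative pivots.
The rank is the number of nonzero pivots: 4.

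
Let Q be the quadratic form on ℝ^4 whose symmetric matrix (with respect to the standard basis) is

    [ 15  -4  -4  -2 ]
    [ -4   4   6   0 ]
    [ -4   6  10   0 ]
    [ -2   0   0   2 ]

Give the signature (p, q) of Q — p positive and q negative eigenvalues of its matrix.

(4, 0)

An LDLᵀ factorisation of A has diagonal entries 15, 44/15, 7/11, 10/7.
Counting signs: 4 positive.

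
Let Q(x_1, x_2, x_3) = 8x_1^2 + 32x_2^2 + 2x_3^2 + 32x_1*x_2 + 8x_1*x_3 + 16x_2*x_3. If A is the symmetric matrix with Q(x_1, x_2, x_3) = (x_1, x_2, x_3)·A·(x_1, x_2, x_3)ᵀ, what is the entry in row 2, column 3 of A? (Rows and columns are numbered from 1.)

8

The coefficient of x_2·x_3 in Q is 16. For a symmetric A this equals A[2,3] + A[3,2] = 2·A[2,3].
So A[2,3] = 16/2 = 8.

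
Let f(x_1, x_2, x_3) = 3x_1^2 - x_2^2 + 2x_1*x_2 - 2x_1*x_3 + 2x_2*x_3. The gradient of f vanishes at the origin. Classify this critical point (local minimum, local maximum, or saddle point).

saddle point

The Hessian at the origin is H = [[6, 2, -2], [2, -2, 2], [-2, 2, 0]].
Congruent diagonalization of H (simultaneous row and column reduction) yields pivots 6, -8/3, 2.
Counting signs: 2 positive, 1 negative.
H is indefinite, so the origin is a saddle point.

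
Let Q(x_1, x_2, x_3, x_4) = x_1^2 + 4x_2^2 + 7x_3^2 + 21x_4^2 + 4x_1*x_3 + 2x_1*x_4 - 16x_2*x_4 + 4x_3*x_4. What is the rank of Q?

4

The symmetric matrix is A = [[1, 0, 2, 1], [0, 4, 0, -8], [2, 0, 7, 2], [1, -8, 2, 21]].
Symmetric row and column elimination reduces A to a congruent diagonal form with pivots 1, 4, 3, 4.
That gives 4 positive pivots.
The rank is the number of nonzero pivots: 4.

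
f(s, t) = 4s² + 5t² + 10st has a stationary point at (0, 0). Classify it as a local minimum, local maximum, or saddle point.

saddle point

The Hessian at the origin is H = [[8, 10], [10, 10]].
det H = 8·10 − (10)² = -20 < 0, so H is indefinite.
Therefore the origin is a saddle point.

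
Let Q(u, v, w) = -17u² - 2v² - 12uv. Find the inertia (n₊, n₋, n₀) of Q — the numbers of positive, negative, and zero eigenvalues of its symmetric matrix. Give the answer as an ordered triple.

The associated matrix is A = [[-17, -6, 0], [-6, -2, 0], [0, 0, 0]].
Applying the same elementary operations to the rows and columns of A produces a congruent diagonal matrix with entries -17, 2/17, 0.
Counting signs: 1 positive, 1 negative, 1 zero.

(1, 1, 1)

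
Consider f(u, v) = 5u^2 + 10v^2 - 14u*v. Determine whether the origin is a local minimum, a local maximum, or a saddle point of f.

The Hessian at the origin is H = [[10, -14], [-14, 20]].
det H = 10·20 − (-14)² = 4 > 0 and H[1,1] = 10 > 0, so H is positive definite.
Therefore the origin is a local minimum.

local minimum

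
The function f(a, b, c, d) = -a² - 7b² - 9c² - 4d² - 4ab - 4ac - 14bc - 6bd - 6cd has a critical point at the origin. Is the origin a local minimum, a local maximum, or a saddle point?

The Hessian at the origin is H = [[-2, -4, -4, 0], [-4, -14, -14, -6], [-4, -14, -18, -6], [0, -6, -6, -8]].
Congruent diagonalization of H (simultaneous row and column reduction) yields pivots -2, -6, -4, -2.
That gives 4 negative pivots.
H is negative definite, so the origin is a strict local maximum.

local maximum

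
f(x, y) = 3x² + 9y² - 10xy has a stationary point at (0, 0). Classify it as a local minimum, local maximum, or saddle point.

The Hessian at the origin is H = [[6, -10], [-10, 18]].
det H = 6·18 − (-10)² = 8 > 0 and H[1,1] = 6 > 0, so H is positive definite.
Therefore the origin is a local minimum.

local minimum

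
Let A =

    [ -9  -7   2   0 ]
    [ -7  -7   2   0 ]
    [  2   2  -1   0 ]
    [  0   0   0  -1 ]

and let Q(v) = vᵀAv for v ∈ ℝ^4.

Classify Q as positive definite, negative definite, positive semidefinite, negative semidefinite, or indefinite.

An LDLᵀ factorisation of A has diagonal entries -9, -14/9, -3/7, -1.
That gives 4 negative pivots.
Hence Q is negative definite.

negative definite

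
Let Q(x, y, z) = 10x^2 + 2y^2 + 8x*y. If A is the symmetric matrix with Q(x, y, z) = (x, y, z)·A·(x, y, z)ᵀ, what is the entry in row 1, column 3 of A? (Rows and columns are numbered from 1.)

0

The coefficient of x·z in Q is 0. For a symmetric A this equals A[1,3] + A[3,1] = 2·A[1,3].
So A[1,3] = 0/2 = 0.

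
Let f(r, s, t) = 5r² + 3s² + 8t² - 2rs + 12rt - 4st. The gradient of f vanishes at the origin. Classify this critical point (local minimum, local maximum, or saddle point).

local minimum

The Hessian at the origin is H = [[10, -2, 12], [-2, 6, -4], [12, -4, 16]].
An LDLᵀ factorisation of H has diagonal entries 10, 28/5, 8/7.
So there are 3 positive pivots.
H is positive definite, so the origin is a strict local minimum.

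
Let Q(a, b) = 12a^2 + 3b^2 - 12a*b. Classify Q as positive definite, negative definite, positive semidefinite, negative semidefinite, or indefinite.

The symmetric matrix of Q is [[12, -6], [-6, 3]].
For the 2×2 matrix [[12, -6], [-6, 3]]: det = 12·3 − (-6)² = 0, trace = 15.
det = 0 so one eigenvalue is zero; the form is semidefinite with the sign of the trace.

positive semidefinite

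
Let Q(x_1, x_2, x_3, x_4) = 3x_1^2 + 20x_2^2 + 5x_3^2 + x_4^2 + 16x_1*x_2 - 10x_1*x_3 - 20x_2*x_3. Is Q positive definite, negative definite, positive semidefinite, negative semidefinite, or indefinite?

indefinite

The symmetric matrix is A = [[3, 8, -5, 0], [8, 20, -10, 0], [-5, -10, 5, 0], [0, 0, 0, 1]].
Congruent diagonalization of A (simultaneous row and column reduction) yields pivots 3, -4/3, 5, 1.
So there are 3 positive, 1 negative pivots.
Hence Q is indefinite.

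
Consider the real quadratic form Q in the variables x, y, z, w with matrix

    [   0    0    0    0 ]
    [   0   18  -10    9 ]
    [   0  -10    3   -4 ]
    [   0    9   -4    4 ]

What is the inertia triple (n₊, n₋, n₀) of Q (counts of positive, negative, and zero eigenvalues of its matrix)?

Symmetric row and column elimination reduces A to a congruent diagonal form with pivots 0, 18, -23/9, -5/46.
So there are 1 positive, 2 negative, 1 zero pivots.

(1, 2, 1)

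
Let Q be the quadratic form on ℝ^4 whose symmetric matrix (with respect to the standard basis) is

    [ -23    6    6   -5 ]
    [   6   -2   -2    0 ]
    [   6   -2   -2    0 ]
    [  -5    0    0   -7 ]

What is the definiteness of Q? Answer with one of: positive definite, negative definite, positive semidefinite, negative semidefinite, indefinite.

negative semidefinite

Row-reducing A symmetrically gives the diagonal entries -23, -10/23, 0, -2.
That gives 3 negative, 1 zero pivots.
Hence Q is negative semidefinite.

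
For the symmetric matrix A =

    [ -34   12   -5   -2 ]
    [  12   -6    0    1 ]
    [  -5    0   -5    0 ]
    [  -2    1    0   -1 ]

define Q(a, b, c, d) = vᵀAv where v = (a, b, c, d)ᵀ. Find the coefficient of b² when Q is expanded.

-6

The coefficient of b² is the diagonal entry A[2,2] = -6.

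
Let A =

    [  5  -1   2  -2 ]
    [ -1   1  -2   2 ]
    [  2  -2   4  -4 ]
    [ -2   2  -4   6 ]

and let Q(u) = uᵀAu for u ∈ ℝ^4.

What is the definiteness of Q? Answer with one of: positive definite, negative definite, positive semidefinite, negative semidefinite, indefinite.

positive semidefinite

Row-reducing A symmetrically gives the diagonal entries 5, 4/5, 0, 2.
Counting signs: 3 positive, 1 zero.
Hence Q is positive semidefinite.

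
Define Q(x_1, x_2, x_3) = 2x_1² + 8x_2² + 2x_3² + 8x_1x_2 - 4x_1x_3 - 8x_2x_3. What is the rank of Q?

Write A = [[2, 4, -2], [4, 8, -4], [-2, -4, 2]].
Congruent diagonalization of A (simultaneous row and column reduction) yields pivots 2, 0, 0.
That gives 1 positive, 2 zero pivots.
The rank is the number of nonzero pivots: 1.

1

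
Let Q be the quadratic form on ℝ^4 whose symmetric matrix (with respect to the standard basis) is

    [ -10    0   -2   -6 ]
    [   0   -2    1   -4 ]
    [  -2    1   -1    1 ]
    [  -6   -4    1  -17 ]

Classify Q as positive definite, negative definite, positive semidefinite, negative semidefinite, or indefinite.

negative definite

Leading principal minors: Δ_1 = -10, Δ_2 = 20, Δ_3 = -2, Δ_4 = 10.
The signs alternate starting with Δ_1 < 0, so by Sylvester's criterion Q is negative definite.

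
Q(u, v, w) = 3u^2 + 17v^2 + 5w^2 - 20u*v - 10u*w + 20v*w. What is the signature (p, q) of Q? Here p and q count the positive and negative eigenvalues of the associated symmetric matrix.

(1, 2)

The symmetric matrix is A = [[3, -10, -5], [-10, 17, 10], [-5, 10, 5]].
Symmetric row and column elimination reduces A to a congruent diagonal form with pivots 3, -49/3, -30/49.
So there are 1 positive, 2 negative pivots.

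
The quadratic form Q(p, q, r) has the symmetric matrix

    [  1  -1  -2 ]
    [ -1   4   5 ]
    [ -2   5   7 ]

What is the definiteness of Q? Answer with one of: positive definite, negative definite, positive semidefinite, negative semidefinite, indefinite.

positive semidefinite

Applying the same elementary operations to the rows and columns of A produces a congruent diagonal matrix with entries 1, 3, 0.
So there are 2 positive, 1 zero pivots.
Hence Q is positive semidefinite.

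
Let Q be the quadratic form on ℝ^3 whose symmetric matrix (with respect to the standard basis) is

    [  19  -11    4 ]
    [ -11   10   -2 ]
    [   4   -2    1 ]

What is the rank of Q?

3

Symmetric row and column elimination reduces A to a congruent diagonal form with pivots 19, 69/19, 3/23.
That gives 3 positive pivots.
The rank is the number of nonzero pivots: 3.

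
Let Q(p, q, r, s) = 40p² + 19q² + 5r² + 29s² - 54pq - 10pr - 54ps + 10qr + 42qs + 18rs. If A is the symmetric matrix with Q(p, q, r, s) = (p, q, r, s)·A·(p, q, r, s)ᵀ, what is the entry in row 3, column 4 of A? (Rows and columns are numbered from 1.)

9

The coefficient of r·s in Q is 18. For a symmetric A this equals A[3,4] + A[4,3] = 2·A[3,4].
So A[3,4] = 18/2 = 9.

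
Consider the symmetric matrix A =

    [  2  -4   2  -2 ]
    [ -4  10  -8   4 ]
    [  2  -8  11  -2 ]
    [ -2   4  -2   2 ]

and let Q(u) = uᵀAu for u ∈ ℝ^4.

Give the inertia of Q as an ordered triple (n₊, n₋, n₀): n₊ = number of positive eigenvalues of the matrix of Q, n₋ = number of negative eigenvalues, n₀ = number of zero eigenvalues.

Congruent diagonalization of A (simultaneous row and column reduction) yields pivots 2, 2, 1, 0.
Counting signs: 3 positive, 1 zero.

(3, 0, 1)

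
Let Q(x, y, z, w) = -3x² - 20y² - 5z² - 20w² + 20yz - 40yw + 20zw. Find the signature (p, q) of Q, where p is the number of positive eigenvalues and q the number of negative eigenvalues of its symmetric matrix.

(0, 2)

Write A = [[-3, 0, 0, 0], [0, -20, 10, -20], [0, 10, -5, 10], [0, -20, 10, -20]].
Row-reducing A symmetrically gives the diagonal entries -3, -20, 0, 0.
So there are 2 negative, 2 zero pivots.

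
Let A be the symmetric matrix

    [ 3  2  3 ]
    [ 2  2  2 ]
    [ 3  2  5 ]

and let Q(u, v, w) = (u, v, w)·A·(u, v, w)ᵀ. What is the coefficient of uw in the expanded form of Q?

6

The coefficient of uw is A[1,3] + A[3,1] = 2·3 = 6.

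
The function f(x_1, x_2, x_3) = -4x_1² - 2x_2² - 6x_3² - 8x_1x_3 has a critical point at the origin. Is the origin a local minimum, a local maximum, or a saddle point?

The Hessian at the origin is H = [[-8, 0, -8], [0, -4, 0], [-8, 0, -12]].
Applying the same elementary operations to the rows and columns of H produces a congruent diagonal matrix with entries -8, -4, -4.
So there are 3 negative pivots.
H is negative definite, so the origin is a strict local maximum.

local maximum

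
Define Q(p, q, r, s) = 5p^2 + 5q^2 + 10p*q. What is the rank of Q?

The symmetric matrix is A = [[5, 5, 0, 0], [5, 5, 0, 0], [0, 0, 0, 0], [0, 0, 0, 0]].
Row-reducing A symmetrically gives the diagonal entries 5, 0, 0, 0.
Counting signs: 1 positive, 3 zero.
The rank is the number of nonzero pivots: 1.

1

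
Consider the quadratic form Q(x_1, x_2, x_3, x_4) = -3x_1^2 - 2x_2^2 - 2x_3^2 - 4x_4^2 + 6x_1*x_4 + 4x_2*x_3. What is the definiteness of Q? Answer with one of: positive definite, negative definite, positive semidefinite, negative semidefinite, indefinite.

The symmetric matrix is A = [[-3, 0, 0, 3], [0, -2, 2, 0], [0, 2, -2, 0], [3, 0, 0, -4]].
Symmetric row and column elimination reduces A to a congruent diagonal form with pivots -3, -2, 0, -1.
That gives 3 negative, 1 zero pivots.
Hence Q is negative semidefinite.

negative semidefinite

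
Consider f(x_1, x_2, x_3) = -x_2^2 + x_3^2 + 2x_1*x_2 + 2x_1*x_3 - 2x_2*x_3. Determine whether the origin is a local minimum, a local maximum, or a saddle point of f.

saddle point

The Hessian at the origin is H = [[0, 2, 2], [2, -2, -2], [2, -2, 2]].
H is indefinite, so the origin is a saddle point.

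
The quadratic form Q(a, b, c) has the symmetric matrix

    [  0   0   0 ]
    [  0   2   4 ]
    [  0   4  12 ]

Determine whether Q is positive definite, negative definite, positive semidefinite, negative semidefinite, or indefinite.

Row-reducing A symmetrically gives the diagonal entries 0, 2, 4.
That gives 2 positive, 1 zero pivots.
Hence Q is positive semidefinite.

positive semidefinite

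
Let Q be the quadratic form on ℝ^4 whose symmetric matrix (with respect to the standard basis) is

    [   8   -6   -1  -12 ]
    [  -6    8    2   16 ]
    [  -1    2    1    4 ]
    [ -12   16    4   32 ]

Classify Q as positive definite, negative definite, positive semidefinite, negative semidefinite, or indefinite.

Symmetric row and column elimination reduces A to a congruent diagonal form with pivots 8, 7/2, 3/7, 0.
So there are 3 positive, 1 zero pivots.
Hence Q is positive semidefinite.

positive semidefinite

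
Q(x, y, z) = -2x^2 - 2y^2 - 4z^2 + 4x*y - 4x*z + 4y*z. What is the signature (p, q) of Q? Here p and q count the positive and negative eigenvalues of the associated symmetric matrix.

The symmetric matrix is A = [[-2, 2, -2], [2, -2, 2], [-2, 2, -4]].
Applying the same elementary operations to the rows and columns of A produces a congruent diagonal matrix with entries -2, 0, -2.
So there are 2 negative, 1 zero pivots.

(0, 2)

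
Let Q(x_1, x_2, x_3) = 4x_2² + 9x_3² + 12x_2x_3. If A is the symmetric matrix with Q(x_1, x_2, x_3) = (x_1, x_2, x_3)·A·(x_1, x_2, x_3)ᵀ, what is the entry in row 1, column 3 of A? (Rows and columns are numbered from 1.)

0

The coefficient of x_1·x_3 in Q is 0. For a symmetric A this equals A[1,3] + A[3,1] = 2·A[1,3].
So A[1,3] = 0/2 = 0.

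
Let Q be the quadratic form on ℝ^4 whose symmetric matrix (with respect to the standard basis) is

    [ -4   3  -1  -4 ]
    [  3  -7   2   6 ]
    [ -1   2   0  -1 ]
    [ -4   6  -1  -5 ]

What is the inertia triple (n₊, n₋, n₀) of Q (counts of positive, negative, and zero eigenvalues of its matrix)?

(1, 3, 0)

Row-reducing A symmetrically gives the diagonal entries -4, -19/4, 11/19, -2/11.
Counting signs: 1 positive, 3 negative.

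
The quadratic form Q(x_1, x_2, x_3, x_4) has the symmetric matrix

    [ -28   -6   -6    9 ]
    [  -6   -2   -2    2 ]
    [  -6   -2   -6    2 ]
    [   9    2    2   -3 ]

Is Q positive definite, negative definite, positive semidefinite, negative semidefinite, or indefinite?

negative definite

Applying the same elementary operations to the rows and columns of A produces a congruent diagonal matrix with entries -28, -5/7, -4, -1/10.
That gives 4 negative pivots.
Hence Q is negative definite.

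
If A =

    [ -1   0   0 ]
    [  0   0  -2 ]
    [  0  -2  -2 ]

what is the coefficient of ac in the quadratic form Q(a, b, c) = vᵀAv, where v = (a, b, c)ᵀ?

0

The coefficient of ac is A[1,3] + A[3,1] = 2·0 = 0.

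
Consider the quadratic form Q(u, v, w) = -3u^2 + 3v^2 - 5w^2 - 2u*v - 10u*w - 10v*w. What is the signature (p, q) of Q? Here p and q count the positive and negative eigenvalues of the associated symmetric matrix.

The symmetric matrix is A = [[-3, -1, -5], [-1, 3, -5], [-5, -5, -5]].
Congruent diagonalization of A (simultaneous row and column reduction) yields pivots -3, 10/3, 0.
Counting signs: 1 positive, 1 negative, 1 zero.

(1, 1)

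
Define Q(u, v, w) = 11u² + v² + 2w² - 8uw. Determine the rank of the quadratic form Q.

The symmetric matrix is A = [[11, 0, -4], [0, 1, 0], [-4, 0, 2]].
Congruent diagonalization of A (simultaneous row and column reduction) yields pivots 11, 1, 6/11.
So there are 3 positive pivots.
The rank is the number of nonzero pivots: 3.

3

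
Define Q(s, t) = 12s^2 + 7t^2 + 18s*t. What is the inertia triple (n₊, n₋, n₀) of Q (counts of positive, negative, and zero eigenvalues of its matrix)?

Write A = [[12, 9], [9, 7]].
Symmetric row and column elimination reduces A to a congruent diagonal form with pivots 12, 1/4.
That gives 2 positive pivots.

(2, 0, 0)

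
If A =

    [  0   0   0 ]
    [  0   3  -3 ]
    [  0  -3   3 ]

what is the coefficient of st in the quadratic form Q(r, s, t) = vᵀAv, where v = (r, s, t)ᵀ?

The coefficient of st is A[2,3] + A[3,2] = 2·(-3) = -6.

-6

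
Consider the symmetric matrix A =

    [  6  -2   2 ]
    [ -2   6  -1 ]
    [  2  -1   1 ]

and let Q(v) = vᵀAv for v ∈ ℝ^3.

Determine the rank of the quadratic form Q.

3

Symmetric row and column elimination reduces A to a congruent diagonal form with pivots 6, 16/3, 5/16.
Counting signs: 3 positive.
The rank is the number of nonzero pivots: 3.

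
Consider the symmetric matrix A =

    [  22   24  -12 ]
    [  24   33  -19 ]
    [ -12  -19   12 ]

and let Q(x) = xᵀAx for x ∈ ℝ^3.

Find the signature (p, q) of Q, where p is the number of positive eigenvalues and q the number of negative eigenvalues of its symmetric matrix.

(3, 0)

Congruent diagonalization of A (simultaneous row and column reduction) yields pivots 22, 75/11, 1/3.
So there are 3 positive pivots.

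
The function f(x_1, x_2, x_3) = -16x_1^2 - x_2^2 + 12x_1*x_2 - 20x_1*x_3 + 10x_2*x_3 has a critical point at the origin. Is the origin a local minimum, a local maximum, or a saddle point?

saddle point

The Hessian at the origin is H = [[-32, 12, -20], [12, -2, 10], [-20, 10, 0]].
Symmetric row and column elimination reduces H to a congruent diagonal form with pivots -32, 5/2, 10.
Counting signs: 2 positive, 1 negative.
H is indefinite, so the origin is a saddle point.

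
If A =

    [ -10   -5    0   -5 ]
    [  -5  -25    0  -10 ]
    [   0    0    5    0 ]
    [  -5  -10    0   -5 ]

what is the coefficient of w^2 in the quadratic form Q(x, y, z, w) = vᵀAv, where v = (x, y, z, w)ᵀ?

The coefficient of w^2 is the diagonal entry A[4,4] = -5.

-5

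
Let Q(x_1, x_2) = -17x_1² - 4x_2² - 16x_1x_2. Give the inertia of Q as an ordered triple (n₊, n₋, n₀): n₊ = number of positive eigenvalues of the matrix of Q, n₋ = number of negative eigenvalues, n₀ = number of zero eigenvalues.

Write A = [[-17, -8], [-8, -4]].
Applying the same elementary operations to the rows and columns of A produces a congruent diagonal matrix with entries -17, -4/17.
That gives 2 negative pivots.

(0, 2, 0)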